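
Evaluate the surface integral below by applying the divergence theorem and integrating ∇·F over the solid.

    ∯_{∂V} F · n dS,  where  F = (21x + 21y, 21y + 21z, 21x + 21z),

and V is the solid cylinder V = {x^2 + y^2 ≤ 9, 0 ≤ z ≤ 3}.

By the divergence theorem,

    ∯_{∂V} F · n dS = ∭_V (∇ · F) dV.

Compute the divergence:
    ∇ · F = ∂F_x/∂x + ∂F_y/∂y + ∂F_z/∂z = 21 + 21 + 21 = 63.

In cylindrical coordinates, x = r cos(θ), y = r sin(θ), z = z, dV = r dr dθ dz, with 0 ≤ r ≤ 3, 0 ≤ θ ≤ 2π, 0 ≤ z ≤ 3.

The integrand, after substitution and multiplying by the volume element, becomes (63) · r, so

    ∭_V (∇·F) dV = ∫_0^{2π} ∫_0^{3} ∫_0^{3} (63) · r dz dr dθ.

Inner (z from 0 to 3): 189r.
Middle (r from 0 to 3): 1701/2.
Outer (θ from 0 to 2π): 1701π.

Therefore ∯_{∂V} F · n dS = 1701π.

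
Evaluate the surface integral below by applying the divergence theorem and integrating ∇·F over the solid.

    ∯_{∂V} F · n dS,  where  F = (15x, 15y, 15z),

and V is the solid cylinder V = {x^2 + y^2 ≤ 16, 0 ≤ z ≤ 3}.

By the divergence theorem,

    ∯_{∂V} F · n dS = ∭_V (∇ · F) dV.

Compute the divergence:
    ∇ · F = ∂F_x/∂x + ∂F_y/∂y + ∂F_z/∂z = 15 + 15 + 15 = 45.

In cylindrical coordinates, x = r cos(θ), y = r sin(θ), z = z, dV = r dr dθ dz, with 0 ≤ r ≤ 4, 0 ≤ θ ≤ 2π, 0 ≤ z ≤ 3.

The integrand, after substitution and multiplying by the volume element, becomes (45) · r, so

    ∭_V (∇·F) dV = ∫_0^{2π} ∫_0^{4} ∫_0^{3} (45) · r dz dr dθ.

Inner (z from 0 to 3): 135r.
Middle (r from 0 to 4): 1080.
Outer (θ from 0 to 2π): 2160π.

Therefore ∯_{∂V} F · n dS = 2160π.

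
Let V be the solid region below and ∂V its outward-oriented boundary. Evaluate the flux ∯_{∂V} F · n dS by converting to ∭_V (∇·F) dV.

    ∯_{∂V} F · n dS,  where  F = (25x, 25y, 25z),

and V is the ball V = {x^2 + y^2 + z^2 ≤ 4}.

By the divergence theorem,

    ∯_{∂V} F · n dS = ∭_V (∇ · F) dV.

Compute the divergence:
    ∇ · F = ∂F_x/∂x + ∂F_y/∂y + ∂F_z/∂z = 25 + 25 + 25 = 75.

In spherical coordinates, x = ρ sin(φ) cos(θ), y = ρ sin(φ) sin(θ), z = ρ cos(φ), dV = ρ^2 sin(φ) dρ dφ dθ, with 0 ≤ ρ ≤ 2, 0 ≤ φ ≤ π, 0 ≤ θ ≤ 2π.

The integrand, after substitution and multiplying by the volume element, becomes (75) · ρ^2 sin(φ), so

    ∭_V (∇·F) dV = ∫_0^{2π} ∫_0^{π} ∫_0^{2} (75) · ρ^2 sin(φ) dρ dφ dθ.

Inner (ρ from 0 to 2): 200sin(φ).
Middle (φ from 0 to π): 400.
Outer (θ from 0 to 2π): 800π.

Therefore ∯_{∂V} F · n dS = 800π.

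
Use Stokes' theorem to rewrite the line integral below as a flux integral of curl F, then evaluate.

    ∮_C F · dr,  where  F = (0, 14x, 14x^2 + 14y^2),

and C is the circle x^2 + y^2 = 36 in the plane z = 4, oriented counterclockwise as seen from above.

Let S be the flat disk x^2 + y^2 ≤ 36 in the plane z = 4, with upward unit normal n̂ = ẑ. By Stokes' theorem,

    ∮_C F · dr = ∬_S (∇ × F) · n̂ dS = ∬_D (curl F)_z dA,

where D is the disk x^2 + y^2 ≤ 36.

Compute the curl of F = (0, 14x, 14x^2 + 14y^2):
    (∇ × F)_x = ∂F_z/∂y - ∂F_y/∂z = 28y,
    (∇ × F)_y = ∂F_x/∂z - ∂F_z/∂x = -28x,
    (∇ × F)_z = ∂F_y/∂x - ∂F_x/∂y = 14.

On z = 4, (curl F)_z = 14.

Convert to polar (x = r cos θ, y = r sin θ, dA = r dr dθ); the integrand becomes 14, so

    ∬_D (curl F)_z dA = ∫_0^{2π} ∫_0^{6} (14) · r dr dθ.

Inner (r from 0 to 6): 252.
Outer (θ from 0 to 2π): 504π.

Therefore ∮_C F · dr = 504π.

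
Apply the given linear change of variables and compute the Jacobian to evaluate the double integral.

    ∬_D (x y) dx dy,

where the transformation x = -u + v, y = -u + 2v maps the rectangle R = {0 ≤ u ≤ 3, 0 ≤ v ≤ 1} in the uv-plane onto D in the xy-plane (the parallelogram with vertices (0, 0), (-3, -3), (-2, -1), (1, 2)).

Compute the Jacobian determinant of (x, y) with respect to (u, v):

    ∂(x,y)/∂(u,v) = | -1  1 | = (-1)(2) - (1)(-1) = -1.
                   | -1  2 |

Its absolute value is |J| = 1 (the area scaling factor).

Substituting x = -u + v, y = -u + 2v into the integrand,

    x y → u^2 - 3u v + 2v^2,

so the integral becomes

    ∬_R (u^2 - 3u v + 2v^2) · |J| du dv = ∫_0^3 ∫_0^1 (u^2 - 3u v + 2v^2) dv du.

Inner (v): u^2 - 3u/2 + 2/3.
Outer (u): 17/4.

Therefore ∬_D (x y) dx dy = 17/4.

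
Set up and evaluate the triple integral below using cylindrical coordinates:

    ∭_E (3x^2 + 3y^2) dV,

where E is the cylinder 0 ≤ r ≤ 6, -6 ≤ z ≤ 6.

In cylindrical coordinates, x = r cos(θ), y = r sin(θ), z = z, and dV = r dr dθ dz.

The integrand becomes 3r^2, so

    ∭_E (3x^2 + 3y^2) dV = ∫_{0}^{2π} ∫_{0}^{6} ∫_{-6}^{6} (3r^2) · r dz dr dθ.

Inner (z): 36r^3.
Middle (r from 0 to 6): 11664.
Outer (θ): 23328π.

Therefore the triple integral equals 23328π.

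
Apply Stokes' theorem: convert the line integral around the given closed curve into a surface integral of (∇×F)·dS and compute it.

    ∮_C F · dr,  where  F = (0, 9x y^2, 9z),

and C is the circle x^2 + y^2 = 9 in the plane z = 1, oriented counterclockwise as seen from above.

Let S be the flat disk x^2 + y^2 ≤ 9 in the plane z = 1, with upward unit normal n̂ = ẑ. By Stokes' theorem,

    ∮_C F · dr = ∬_S (∇ × F) · n̂ dS = ∬_D (curl F)_z dA,

where D is the disk x^2 + y^2 ≤ 9.

Compute the curl of F = (0, 9x y^2, 9z):
    (∇ × F)_x = ∂F_z/∂y - ∂F_y/∂z = 0,
    (∇ × F)_y = ∂F_x/∂z - ∂F_z/∂x = 0,
    (∇ × F)_z = ∂F_y/∂x - ∂F_x/∂y = 9y^2.

On z = 1, (curl F)_z = 9y^2.

Convert to polar (x = r cos θ, y = r sin θ, dA = r dr dθ); the integrand becomes 9r^2sin(θ)^2, so

    ∬_D (curl F)_z dA = ∫_0^{2π} ∫_0^{3} (9r^2sin(θ)^2) · r dr dθ.

Inner (r from 0 to 3): 729sin(θ)^2/4.
Outer (θ from 0 to 2π): 729π/4.

Therefore ∮_C F · dr = 729π/4.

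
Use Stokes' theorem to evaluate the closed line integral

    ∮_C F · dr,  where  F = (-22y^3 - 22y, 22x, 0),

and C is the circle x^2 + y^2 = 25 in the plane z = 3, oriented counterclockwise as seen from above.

Let S be the flat disk x^2 + y^2 ≤ 25 in the plane z = 3, with upward unit normal n̂ = ẑ. By Stokes' theorem,

    ∮_C F · dr = ∬_S (∇ × F) · n̂ dS = ∬_D (curl F)_z dA,

where D is the disk x^2 + y^2 ≤ 25.

Compute the curl of F = (-22y^3 - 22y, 22x, 0):
    (∇ × F)_x = ∂F_z/∂y - ∂F_y/∂z = 0,
    (∇ × F)_y = ∂F_x/∂z - ∂F_z/∂x = 0,
    (∇ × F)_z = ∂F_y/∂x - ∂F_x/∂y = 66y^2 + 44.

On z = 3, (curl F)_z = 66y^2 + 44.

Convert to polar (x = r cos θ, y = r sin θ, dA = r dr dθ); the integrand becomes 66r^2sin(θ)^2 + 44, so

    ∬_D (curl F)_z dA = ∫_0^{2π} ∫_0^{5} (66r^2sin(θ)^2 + 44) · r dr dθ.

Inner (r from 0 to 5): 20625sin(θ)^2/2 + 550.
Outer (θ from 0 to 2π): 22825π/2.

Therefore ∮_C F · dr = 22825π/2.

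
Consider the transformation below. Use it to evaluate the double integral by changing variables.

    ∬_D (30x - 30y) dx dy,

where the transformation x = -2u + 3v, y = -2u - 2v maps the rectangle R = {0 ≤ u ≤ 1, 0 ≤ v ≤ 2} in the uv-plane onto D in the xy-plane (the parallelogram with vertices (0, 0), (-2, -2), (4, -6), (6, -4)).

Compute the Jacobian determinant of (x, y) with respect to (u, v):

    ∂(x,y)/∂(u,v) = | -2  3 | = (-2)(-2) - (3)(-2) = 10.
                   | -2  -2 |

Its absolute value is |J| = 10 (the area scaling factor).

Substituting x = -2u + 3v, y = -2u - 2v into the integrand,

    30x - 30y → 150v,

so the integral becomes

    ∬_R (150v) · |J| du dv = ∫_0^1 ∫_0^2 (1500v) dv du.

Inner (v): 3000.
Outer (u): 3000.

Therefore ∬_D (30x - 30y) dx dy = 3000.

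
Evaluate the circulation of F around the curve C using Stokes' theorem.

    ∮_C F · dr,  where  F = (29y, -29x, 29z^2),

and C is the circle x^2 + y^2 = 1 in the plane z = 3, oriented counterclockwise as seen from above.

Let S be the flat disk x^2 + y^2 ≤ 1 in the plane z = 3, with upward unit normal n̂ = ẑ. By Stokes' theorem,

    ∮_C F · dr = ∬_S (∇ × F) · n̂ dS = ∬_D (curl F)_z dA,

where D is the disk x^2 + y^2 ≤ 1.

Compute the curl of F = (29y, -29x, 29z^2):
    (∇ × F)_x = ∂F_z/∂y - ∂F_y/∂z = 0,
    (∇ × F)_y = ∂F_x/∂z - ∂F_z/∂x = 0,
    (∇ × F)_z = ∂F_y/∂x - ∂F_x/∂y = -58.

On z = 3, (curl F)_z = -58.

Convert to polar (x = r cos θ, y = r sin θ, dA = r dr dθ); the integrand becomes -58, so

    ∬_D (curl F)_z dA = ∫_0^{2π} ∫_0^{1} (-58) · r dr dθ.

Inner (r from 0 to 1): -29.
Outer (θ from 0 to 2π): -58π.

Therefore ∮_C F · dr = -58π.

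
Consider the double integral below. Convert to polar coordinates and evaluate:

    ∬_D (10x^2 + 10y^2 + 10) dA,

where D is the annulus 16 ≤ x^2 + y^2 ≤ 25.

The region D is 4 ≤ r ≤ 5, 0 ≤ θ ≤ 2π in polar coordinates, where x = r cos(θ), y = r sin(θ), and dA = r dr dθ.

Under the substitution, the integrand becomes 10r^2 + 10, so

    ∬_D (10x^2 + 10y^2 + 10) dA = ∫_{0}^{2π} ∫_{4}^{5} (10r^2 + 10) · r dr dθ.

Inner integral (in r): ∫_{4}^{5} (10r^2 + 10) · r dr = 1935/2.

Outer integral (in θ): ∫_{0}^{2π} (1935/2) dθ = 1935π.

Therefore ∬_D (10x^2 + 10y^2 + 10) dA = 1935π.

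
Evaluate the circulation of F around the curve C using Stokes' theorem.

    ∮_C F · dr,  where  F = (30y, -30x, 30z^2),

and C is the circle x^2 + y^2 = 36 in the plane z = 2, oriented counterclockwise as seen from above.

Let S be the flat disk x^2 + y^2 ≤ 36 in the plane z = 2, with upward unit normal n̂ = ẑ. By Stokes' theorem,

    ∮_C F · dr = ∬_S (∇ × F) · n̂ dS = ∬_D (curl F)_z dA,

where D is the disk x^2 + y^2 ≤ 36.

Compute the curl of F = (30y, -30x, 30z^2):
    (∇ × F)_x = ∂F_z/∂y - ∂F_y/∂z = 0,
    (∇ × F)_y = ∂F_x/∂z - ∂F_z/∂x = 0,
    (∇ × F)_z = ∂F_y/∂x - ∂F_x/∂y = -60.

On z = 2, (curl F)_z = -60.

Convert to polar (x = r cos θ, y = r sin θ, dA = r dr dθ); the integrand becomes -60, so

    ∬_D (curl F)_z dA = ∫_0^{2π} ∫_0^{6} (-60) · r dr dθ.

Inner (r from 0 to 6): -1080.
Outer (θ from 0 to 2π): -2160π.

Therefore ∮_C F · dr = -2160π.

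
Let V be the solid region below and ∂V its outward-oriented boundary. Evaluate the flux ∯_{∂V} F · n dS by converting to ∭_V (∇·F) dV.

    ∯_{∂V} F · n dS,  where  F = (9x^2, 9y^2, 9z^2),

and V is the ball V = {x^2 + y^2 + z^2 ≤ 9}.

By the divergence theorem,

    ∯_{∂V} F · n dS = ∭_V (∇ · F) dV.

Compute the divergence:
    ∇ · F = ∂F_x/∂x + ∂F_y/∂y + ∂F_z/∂z = 18x + 18y + 18z.

In spherical coordinates, x = ρ sin(φ) cos(θ), y = ρ sin(φ) sin(θ), z = ρ cos(φ), dV = ρ^2 sin(φ) dρ dφ dθ, with 0 ≤ ρ ≤ 3, 0 ≤ φ ≤ π, 0 ≤ θ ≤ 2π.

The integrand, after substitution and multiplying by the volume element, becomes (18ρ (sqrt(2)sin(φ)sin(θ + π/4) + cos(φ))) · ρ^2 sin(φ), so

    ∭_V (∇·F) dV = ∫_0^{2π} ∫_0^{π} ∫_0^{3} (18ρ (sqrt(2)sin(φ)sin(θ + π/4) + cos(φ))) · ρ^2 sin(φ) dρ dφ dθ.

Inner (ρ from 0 to 3): 729(sqrt(2)sin(φ)sin(θ + π/4) + cos(φ))sin(φ)/2.
Middle (φ from 0 to π): 729sqrt(2)π sin(θ + π/4)/4.
Outer (θ from 0 to 2π): 0.

Therefore ∯_{∂V} F · n dS = 0.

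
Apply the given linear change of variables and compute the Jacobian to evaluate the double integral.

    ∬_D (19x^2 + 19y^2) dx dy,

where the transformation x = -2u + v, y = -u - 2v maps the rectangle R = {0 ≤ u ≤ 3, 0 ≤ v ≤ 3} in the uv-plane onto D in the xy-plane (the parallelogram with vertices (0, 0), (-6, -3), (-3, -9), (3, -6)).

Compute the Jacobian determinant of (x, y) with respect to (u, v):

    ∂(x,y)/∂(u,v) = | -2  1 | = (-2)(-2) - (1)(-1) = 5.
                   | -1  -2 |

Its absolute value is |J| = 5 (the area scaling factor).

Substituting x = -2u + v, y = -u - 2v into the integrand,

    19x^2 + 19y^2 → 95u^2 + 95v^2,

so the integral becomes

    ∬_R (95u^2 + 95v^2) · |J| du dv = ∫_0^3 ∫_0^3 (475u^2 + 475v^2) dv du.

Inner (v): 1425u^2 + 4275.
Outer (u): 25650.

Therefore ∬_D (19x^2 + 19y^2) dx dy = 25650.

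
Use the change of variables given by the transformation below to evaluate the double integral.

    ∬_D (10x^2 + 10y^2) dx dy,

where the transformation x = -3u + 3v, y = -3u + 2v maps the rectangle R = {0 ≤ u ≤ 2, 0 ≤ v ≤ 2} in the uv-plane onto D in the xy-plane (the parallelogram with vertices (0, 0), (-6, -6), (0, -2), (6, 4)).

Compute the Jacobian determinant of (x, y) with respect to (u, v):

    ∂(x,y)/∂(u,v) = | -3  3 | = (-3)(2) - (3)(-3) = 3.
                   | -3  2 |

Its absolute value is |J| = 3 (the area scaling factor).

Substituting x = -3u + 3v, y = -3u + 2v into the integrand,

    10x^2 + 10y^2 → 180u^2 - 300u v + 130v^2,

so the integral becomes

    ∬_R (180u^2 - 300u v + 130v^2) · |J| du dv = ∫_0^2 ∫_0^2 (540u^2 - 900u v + 390v^2) dv du.

Inner (v): 1080u^2 - 1800u + 1040.
Outer (u): 1360.

Therefore ∬_D (10x^2 + 10y^2) dx dy = 1360.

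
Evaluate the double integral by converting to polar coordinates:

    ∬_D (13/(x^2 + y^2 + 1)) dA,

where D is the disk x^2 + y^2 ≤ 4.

The region D is 0 ≤ r ≤ 2, 0 ≤ θ ≤ 2π in polar coordinates, where x = r cos(θ), y = r sin(θ), and dA = r dr dθ.

Under the substitution, the integrand becomes 13/(r^2 + 1), so

    ∬_D (13/(x^2 + y^2 + 1)) dA = ∫_{0}^{2π} ∫_{0}^{2} (13/(r^2 + 1)) · r dr dθ.

Inner integral (in r): ∫_{0}^{2} (13/(r^2 + 1)) · r dr = 13log(5)/2.

Outer integral (in θ): ∫_{0}^{2π} (13log(5)/2) dθ = 13π log(5).

Therefore ∬_D (13/(x^2 + y^2 + 1)) dA = 13π log(5).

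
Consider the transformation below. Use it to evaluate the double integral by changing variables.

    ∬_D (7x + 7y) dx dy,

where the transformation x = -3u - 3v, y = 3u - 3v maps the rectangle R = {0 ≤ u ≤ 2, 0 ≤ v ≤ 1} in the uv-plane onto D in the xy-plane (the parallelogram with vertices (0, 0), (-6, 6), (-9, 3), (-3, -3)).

Compute the Jacobian determinant of (x, y) with respect to (u, v):

    ∂(x,y)/∂(u,v) = | -3  -3 | = (-3)(-3) - (-3)(3) = 18.
                   | 3  -3 |

Its absolute value is |J| = 18 (the area scaling factor).

Substituting x = -3u - 3v, y = 3u - 3v into the integrand,

    7x + 7y → -42v,

so the integral becomes

    ∬_R (-42v) · |J| du dv = ∫_0^2 ∫_0^1 (-756v) dv du.

Inner (v): -378.
Outer (u): -756.

Therefore ∬_D (7x + 7y) dx dy = -756.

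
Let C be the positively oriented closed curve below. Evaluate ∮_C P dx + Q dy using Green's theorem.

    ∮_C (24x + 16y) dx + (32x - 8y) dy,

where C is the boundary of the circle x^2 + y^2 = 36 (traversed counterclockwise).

Green's theorem converts the closed line integral into a double integral over the enclosed region D:

    ∮_C P dx + Q dy = ∬_D (∂Q/∂x - ∂P/∂y) dA.

Here P = 24x + 16y, Q = 32x - 8y, so

    ∂Q/∂x = 32,    ∂P/∂y = 16,
    ∂Q/∂x - ∂P/∂y = 16.

D is the region x^2 + y^2 ≤ 36. Evaluating the double integral:

In polar coordinates (x = r cos θ, y = r sin θ, dA = r dr dθ) the integrand becomes 16, so

    ∬_D (16) dA = ∫_0^{2π} ∫_0^{6} (16) · r dr dθ.

Inner (r from 0 to 6): 288.
Outer (θ from 0 to 2π): 576π.

Therefore ∮_C P dx + Q dy = 576π.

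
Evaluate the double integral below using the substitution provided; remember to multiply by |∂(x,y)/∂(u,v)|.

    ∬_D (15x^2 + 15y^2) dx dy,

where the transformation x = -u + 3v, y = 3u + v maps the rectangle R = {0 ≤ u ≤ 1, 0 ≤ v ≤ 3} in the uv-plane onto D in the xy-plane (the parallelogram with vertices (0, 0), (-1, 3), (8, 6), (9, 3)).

Compute the Jacobian determinant of (x, y) with respect to (u, v):

    ∂(x,y)/∂(u,v) = | -1  3 | = (-1)(1) - (3)(3) = -10.
                   | 3  1 |

Its absolute value is |J| = 10 (the area scaling factor).

Substituting x = -u + 3v, y = 3u + v into the integrand,

    15x^2 + 15y^2 → 150u^2 + 150v^2,

so the integral becomes

    ∬_R (150u^2 + 150v^2) · |J| du dv = ∫_0^1 ∫_0^3 (1500u^2 + 1500v^2) dv du.

Inner (v): 4500u^2 + 13500.
Outer (u): 15000.

Therefore ∬_D (15x^2 + 15y^2) dx dy = 15000.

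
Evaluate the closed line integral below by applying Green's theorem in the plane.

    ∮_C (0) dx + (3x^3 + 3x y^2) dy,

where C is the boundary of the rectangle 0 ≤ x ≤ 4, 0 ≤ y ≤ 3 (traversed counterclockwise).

Green's theorem converts the closed line integral into a double integral over the enclosed region D:

    ∮_C P dx + Q dy = ∬_D (∂Q/∂x - ∂P/∂y) dA.

Here P = 0, Q = 3x^3 + 3x y^2, so

    ∂Q/∂x = 9x^2 + 3y^2,    ∂P/∂y = 0,
    ∂Q/∂x - ∂P/∂y = 9x^2 + 3y^2.

D is the region 0 ≤ x ≤ 4, 0 ≤ y ≤ 3. Evaluating the double integral:

    ∬_D (9x^2 + 3y^2) dA = ∫_0^{4} ∫_0^{3} (9x^2 + 3y^2) dy dx.

Inner (y from 0 to 3): 27x^2 + 27.
Outer (x from 0 to 4): 684.

Therefore ∮_C P dx + Q dy = 684.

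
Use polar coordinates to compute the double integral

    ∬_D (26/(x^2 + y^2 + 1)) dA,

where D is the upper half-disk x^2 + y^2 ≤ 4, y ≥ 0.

The region D is 0 ≤ r ≤ 2, 0 ≤ θ ≤ π in polar coordinates, where x = r cos(θ), y = r sin(θ), and dA = r dr dθ.

Under the substitution, the integrand becomes 26/(r^2 + 1), so

    ∬_D (26/(x^2 + y^2 + 1)) dA = ∫_{0}^{π} ∫_{0}^{2} (26/(r^2 + 1)) · r dr dθ.

Inner integral (in r): ∫_{0}^{2} (26/(r^2 + 1)) · r dr = log(1220703125).

Outer integral (in θ): ∫_{0}^{π} (log(1220703125)) dθ = log(1220703125^π).

Therefore ∬_D (26/(x^2 + y^2 + 1)) dA = log(1220703125^π).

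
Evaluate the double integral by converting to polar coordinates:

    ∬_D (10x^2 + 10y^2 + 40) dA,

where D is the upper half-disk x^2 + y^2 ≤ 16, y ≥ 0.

The region D is 0 ≤ r ≤ 4, 0 ≤ θ ≤ π in polar coordinates, where x = r cos(θ), y = r sin(θ), and dA = r dr dθ.

Under the substitution, the integrand becomes 10r^2 + 40, so

    ∬_D (10x^2 + 10y^2 + 40) dA = ∫_{0}^{π} ∫_{0}^{4} (10r^2 + 40) · r dr dθ.

Inner integral (in r): ∫_{0}^{4} (10r^2 + 40) · r dr = 960.

Outer integral (in θ): ∫_{0}^{π} (960) dθ = 960π.

Therefore ∬_D (10x^2 + 10y^2 + 40) dA = 960π.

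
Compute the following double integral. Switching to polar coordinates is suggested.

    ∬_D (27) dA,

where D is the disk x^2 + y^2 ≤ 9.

The region D is 0 ≤ r ≤ 3, 0 ≤ θ ≤ 2π in polar coordinates, where x = r cos(θ), y = r sin(θ), and dA = r dr dθ.

Under the substitution, the integrand becomes 27, so

    ∬_D (27) dA = ∫_{0}^{2π} ∫_{0}^{3} (27) · r dr dθ.

Inner integral (in r): ∫_{0}^{3} (27) · r dr = 243/2.

Outer integral (in θ): ∫_{0}^{2π} (243/2) dθ = 243π.

Therefore ∬_D (27) dA = 243π.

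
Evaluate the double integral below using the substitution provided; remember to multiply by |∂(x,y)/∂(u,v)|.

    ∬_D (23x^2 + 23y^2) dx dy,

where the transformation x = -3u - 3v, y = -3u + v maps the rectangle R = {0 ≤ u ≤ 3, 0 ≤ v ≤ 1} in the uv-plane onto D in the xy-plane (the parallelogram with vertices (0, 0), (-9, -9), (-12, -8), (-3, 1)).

Compute the Jacobian determinant of (x, y) with respect to (u, v):

    ∂(x,y)/∂(u,v) = | -3  -3 | = (-3)(1) - (-3)(-3) = -12.
                   | -3  1 |

Its absolute value is |J| = 12 (the area scaling factor).

Substituting x = -3u - 3v, y = -3u + v into the integrand,

    23x^2 + 23y^2 → 414u^2 + 276u v + 230v^2,

so the integral becomes

    ∬_R (414u^2 + 276u v + 230v^2) · |J| du dv = ∫_0^3 ∫_0^1 (4968u^2 + 3312u v + 2760v^2) dv du.

Inner (v): 4968u^2 + 1656u + 920.
Outer (u): 54924.

Therefore ∬_D (23x^2 + 23y^2) dx dy = 54924.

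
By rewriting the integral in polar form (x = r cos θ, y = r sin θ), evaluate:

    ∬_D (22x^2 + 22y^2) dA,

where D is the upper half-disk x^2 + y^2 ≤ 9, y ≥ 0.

The region D is 0 ≤ r ≤ 3, 0 ≤ θ ≤ π in polar coordinates, where x = r cos(θ), y = r sin(θ), and dA = r dr dθ.

Under the substitution, the integrand becomes 22r^2, so

    ∬_D (22x^2 + 22y^2) dA = ∫_{0}^{π} ∫_{0}^{3} (22r^2) · r dr dθ.

Inner integral (in r): ∫_{0}^{3} (22r^2) · r dr = 891/2.

Outer integral (in θ): ∫_{0}^{π} (891/2) dθ = 891π/2.

Therefore ∬_D (22x^2 + 22y^2) dA = 891π/2.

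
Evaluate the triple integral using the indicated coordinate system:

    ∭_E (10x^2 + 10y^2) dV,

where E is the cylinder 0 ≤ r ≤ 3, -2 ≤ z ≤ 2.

In cylindrical coordinates, x = r cos(θ), y = r sin(θ), z = z, and dV = r dr dθ dz.

The integrand becomes 10r^2, so

    ∭_E (10x^2 + 10y^2) dV = ∫_{0}^{2π} ∫_{0}^{3} ∫_{-2}^{2} (10r^2) · r dz dr dθ.

Inner (z): 40r^3.
Middle (r from 0 to 3): 810.
Outer (θ): 1620π.

Therefore the triple integral equals 1620π.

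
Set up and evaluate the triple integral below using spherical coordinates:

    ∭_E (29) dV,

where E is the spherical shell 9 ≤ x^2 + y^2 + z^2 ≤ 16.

In spherical coordinates, x = ρ sin(φ) cos(θ), y = ρ sin(φ) sin(θ), z = ρ cos(φ), and dV = ρ^2 sin(φ) dρ dφ dθ.

The integrand becomes 29, so

    ∭_E (29) dV = ∫_{0}^{2π} ∫_{0}^{π} ∫_{3}^{4} (29) · ρ^2 sin(φ) dρ dφ dθ.

Inner (ρ): 1073sin(φ)/3.
Middle (φ): 2146/3.
Outer (θ): 4292π/3.

Therefore the triple integral equals 4292π/3.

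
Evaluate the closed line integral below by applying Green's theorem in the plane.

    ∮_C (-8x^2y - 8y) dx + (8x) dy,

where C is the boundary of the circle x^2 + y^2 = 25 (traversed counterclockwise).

Green's theorem converts the closed line integral into a double integral over the enclosed region D:

    ∮_C P dx + Q dy = ∬_D (∂Q/∂x - ∂P/∂y) dA.

Here P = -8x^2y - 8y, Q = 8x, so

    ∂Q/∂x = 8,    ∂P/∂y = -8x^2 - 8,
    ∂Q/∂x - ∂P/∂y = 8x^2 + 16.

D is the region x^2 + y^2 ≤ 25. Evaluating the double integral:

In polar coordinates (x = r cos θ, y = r sin θ, dA = r dr dθ) the integrand becomes 8r^2cos(θ)^2 + 16, so

    ∬_D (8x^2 + 16) dA = ∫_0^{2π} ∫_0^{5} (8r^2cos(θ)^2 + 16) · r dr dθ.

Inner (r from 0 to 5): 1250cos(θ)^2 + 200.
Outer (θ from 0 to 2π): 1650π.

Therefore ∮_C P dx + Q dy = 1650π.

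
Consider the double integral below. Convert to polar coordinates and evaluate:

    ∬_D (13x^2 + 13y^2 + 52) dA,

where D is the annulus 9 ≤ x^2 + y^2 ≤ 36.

The region D is 3 ≤ r ≤ 6, 0 ≤ θ ≤ 2π in polar coordinates, where x = r cos(θ), y = r sin(θ), and dA = r dr dθ.

Under the substitution, the integrand becomes 13r^2 + 52, so

    ∬_D (13x^2 + 13y^2 + 52) dA = ∫_{0}^{2π} ∫_{3}^{6} (13r^2 + 52) · r dr dθ.

Inner integral (in r): ∫_{3}^{6} (13r^2 + 52) · r dr = 18603/4.

Outer integral (in θ): ∫_{0}^{2π} (18603/4) dθ = 18603π/2.

Therefore ∬_D (13x^2 + 13y^2 + 52) dA = 18603π/2.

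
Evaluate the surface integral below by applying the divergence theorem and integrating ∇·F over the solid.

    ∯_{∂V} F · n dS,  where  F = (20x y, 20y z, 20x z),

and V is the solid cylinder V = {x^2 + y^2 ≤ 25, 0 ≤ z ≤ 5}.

By the divergence theorem,

    ∯_{∂V} F · n dS = ∭_V (∇ · F) dV.

Compute the divergence:
    ∇ · F = ∂F_x/∂x + ∂F_y/∂y + ∂F_z/∂z = 20y + 20z + 20x = 20x + 20y + 20z.

In cylindrical coordinates, x = r cos(θ), y = r sin(θ), z = z, dV = r dr dθ dz, with 0 ≤ r ≤ 5, 0 ≤ θ ≤ 2π, 0 ≤ z ≤ 5.

The integrand, after substitution and multiplying by the volume element, becomes (20sqrt(2)r sin(θ + π/4) + 20z) · r, so

    ∭_V (∇·F) dV = ∫_0^{2π} ∫_0^{5} ∫_0^{5} (20sqrt(2)r sin(θ + π/4) + 20z) · r dz dr dθ.

Inner (z from 0 to 5): 50r (2sqrt(2)r sin(θ + π/4) + 5).
Middle (r from 0 to 5): 12500sqrt(2)sin(θ + π/4)/3 + 3125.
Outer (θ from 0 to 2π): 6250π.

Therefore ∯_{∂V} F · n dS = 6250π.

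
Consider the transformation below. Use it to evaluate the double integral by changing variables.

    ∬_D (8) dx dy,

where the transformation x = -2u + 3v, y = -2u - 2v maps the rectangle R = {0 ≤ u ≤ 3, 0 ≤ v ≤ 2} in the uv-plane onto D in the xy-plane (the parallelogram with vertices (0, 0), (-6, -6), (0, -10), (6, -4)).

Compute the Jacobian determinant of (x, y) with respect to (u, v):

    ∂(x,y)/∂(u,v) = | -2  3 | = (-2)(-2) - (3)(-2) = 10.
                   | -2  -2 |

Its absolute value is |J| = 10 (the area scaling factor).

Substituting x = -2u + 3v, y = -2u - 2v into the integrand,

    8 → 8,

so the integral becomes

    ∬_R (8) · |J| du dv = ∫_0^3 ∫_0^2 (80) dv du.

Inner (v): 160.
Outer (u): 480.

Therefore ∬_D (8) dx dy = 480.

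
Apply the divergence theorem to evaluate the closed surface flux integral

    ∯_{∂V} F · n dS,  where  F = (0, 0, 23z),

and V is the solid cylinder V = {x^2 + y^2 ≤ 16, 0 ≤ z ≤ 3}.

By the divergence theorem,

    ∯_{∂V} F · n dS = ∭_V (∇ · F) dV.

Compute the divergence:
    ∇ · F = ∂F_x/∂x + ∂F_y/∂y + ∂F_z/∂z = 0 + 0 + 23 = 23.

In cylindrical coordinates, x = r cos(θ), y = r sin(θ), z = z, dV = r dr dθ dz, with 0 ≤ r ≤ 4, 0 ≤ θ ≤ 2π, 0 ≤ z ≤ 3.

The integrand, after substitution and multiplying by the volume element, becomes (23) · r, so

    ∭_V (∇·F) dV = ∫_0^{2π} ∫_0^{4} ∫_0^{3} (23) · r dz dr dθ.

Inner (z from 0 to 3): 69r.
Middle (r from 0 to 4): 552.
Outer (θ from 0 to 2π): 1104π.

Therefore ∯_{∂V} F · n dS = 1104π.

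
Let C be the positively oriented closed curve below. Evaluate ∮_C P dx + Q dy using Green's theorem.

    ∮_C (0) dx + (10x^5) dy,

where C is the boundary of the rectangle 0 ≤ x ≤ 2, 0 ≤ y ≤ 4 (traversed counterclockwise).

Green's theorem converts the closed line integral into a double integral over the enclosed region D:

    ∮_C P dx + Q dy = ∬_D (∂Q/∂x - ∂P/∂y) dA.

Here P = 0, Q = 10x^5, so

    ∂Q/∂x = 50x^4,    ∂P/∂y = 0,
    ∂Q/∂x - ∂P/∂y = 50x^4.

D is the region 0 ≤ x ≤ 2, 0 ≤ y ≤ 4. Evaluating the double integral:

    ∬_D (50x^4) dA = ∫_0^{2} ∫_0^{4} (50x^4) dy dx.

Inner (y from 0 to 4): 200x^4.
Outer (x from 0 to 2): 1280.

Therefore ∮_C P dx + Q dy = 1280.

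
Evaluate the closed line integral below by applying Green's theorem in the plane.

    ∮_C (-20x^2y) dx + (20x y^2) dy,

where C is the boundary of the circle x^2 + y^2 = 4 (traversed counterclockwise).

Green's theorem converts the closed line integral into a double integral over the enclosed region D:

    ∮_C P dx + Q dy = ∬_D (∂Q/∂x - ∂P/∂y) dA.

Here P = -20x^2y, Q = 20x y^2, so

    ∂Q/∂x = 20y^2,    ∂P/∂y = -20x^2,
    ∂Q/∂x - ∂P/∂y = 20x^2 + 20y^2.

D is the region x^2 + y^2 ≤ 4. Evaluating the double integral:

In polar coordinates (x = r cos θ, y = r sin θ, dA = r dr dθ) the integrand becomes 20r^2, so

    ∬_D (20x^2 + 20y^2) dA = ∫_0^{2π} ∫_0^{2} (20r^2) · r dr dθ.

Inner (r from 0 to 2): 80.
Outer (θ from 0 to 2π): 160π.

Therefore ∮_C P dx + Q dy = 160π.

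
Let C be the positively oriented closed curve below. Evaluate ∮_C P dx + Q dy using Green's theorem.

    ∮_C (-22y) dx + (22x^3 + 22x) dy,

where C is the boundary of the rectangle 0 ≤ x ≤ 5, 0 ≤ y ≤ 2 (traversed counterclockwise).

Green's theorem converts the closed line integral into a double integral over the enclosed region D:

    ∮_C P dx + Q dy = ∬_D (∂Q/∂x - ∂P/∂y) dA.

Here P = -22y, Q = 22x^3 + 22x, so

    ∂Q/∂x = 66x^2 + 22,    ∂P/∂y = -22,
    ∂Q/∂x - ∂P/∂y = 66x^2 + 44.

D is the region 0 ≤ x ≤ 5, 0 ≤ y ≤ 2. Evaluating the double integral:

    ∬_D (66x^2 + 44) dA = ∫_0^{5} ∫_0^{2} (66x^2 + 44) dy dx.

Inner (y from 0 to 2): 132x^2 + 88.
Outer (x from 0 to 5): 5940.

Therefore ∮_C P dx + Q dy = 5940.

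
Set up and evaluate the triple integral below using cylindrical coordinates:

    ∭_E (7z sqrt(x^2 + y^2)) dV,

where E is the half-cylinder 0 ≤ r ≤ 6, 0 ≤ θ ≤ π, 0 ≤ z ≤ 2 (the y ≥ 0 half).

In cylindrical coordinates, x = r cos(θ), y = r sin(θ), z = z, and dV = r dr dθ dz.

The integrand becomes 7r z, so

    ∭_E (7z sqrt(x^2 + y^2)) dV = ∫_{0}^{π} ∫_{0}^{6} ∫_{0}^{2} (7r z) · r dz dr dθ.

Inner (z): 14r^2.
Middle (r from 0 to 6): 1008.
Outer (θ): 1008π.

Therefore the triple integral equals 1008π.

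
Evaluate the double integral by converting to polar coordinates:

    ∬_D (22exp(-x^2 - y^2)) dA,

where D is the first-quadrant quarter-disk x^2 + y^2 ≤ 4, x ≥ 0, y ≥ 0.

The region D is 0 ≤ r ≤ 2, 0 ≤ θ ≤ π/2 in polar coordinates, where x = r cos(θ), y = r sin(θ), and dA = r dr dθ.

Under the substitution, the integrand becomes 22exp(-r^2), so

    ∬_D (22exp(-x^2 - y^2)) dA = ∫_{0}^{π/2} ∫_{0}^{2} (22exp(-r^2)) · r dr dθ.

Inner integral (in r): ∫_{0}^{2} (22exp(-r^2)) · r dr = 11 - 11exp(-4).

Outer integral (in θ): ∫_{0}^{π/2} (11 - 11exp(-4)) dθ = -11π (1 - exp(4))exp(-4)/2.

Therefore ∬_D (22exp(-x^2 - y^2)) dA = -11π (1 - exp(4))exp(-4)/2.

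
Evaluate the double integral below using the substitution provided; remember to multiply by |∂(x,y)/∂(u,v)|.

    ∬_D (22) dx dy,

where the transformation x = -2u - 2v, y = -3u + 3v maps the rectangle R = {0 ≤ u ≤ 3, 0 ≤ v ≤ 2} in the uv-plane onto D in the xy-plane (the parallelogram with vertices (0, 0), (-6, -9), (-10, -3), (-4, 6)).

Compute the Jacobian determinant of (x, y) with respect to (u, v):

    ∂(x,y)/∂(u,v) = | -2  -2 | = (-2)(3) - (-2)(-3) = -12.
                   | -3  3 |

Its absolute value is |J| = 12 (the area scaling factor).

Substituting x = -2u - 2v, y = -3u + 3v into the integrand,

    22 → 22,

so the integral becomes

    ∬_R (22) · |J| du dv = ∫_0^3 ∫_0^2 (264) dv du.

Inner (v): 528.
Outer (u): 1584.

Therefore ∬_D (22) dx dy = 1584.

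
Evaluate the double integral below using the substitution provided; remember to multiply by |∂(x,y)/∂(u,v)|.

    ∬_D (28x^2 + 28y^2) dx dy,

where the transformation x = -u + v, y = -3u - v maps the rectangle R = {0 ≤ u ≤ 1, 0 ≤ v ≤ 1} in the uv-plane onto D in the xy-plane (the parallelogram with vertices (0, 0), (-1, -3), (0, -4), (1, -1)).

Compute the Jacobian determinant of (x, y) with respect to (u, v):

    ∂(x,y)/∂(u,v) = | -1  1 | = (-1)(-1) - (1)(-3) = 4.
                   | -3  -1 |

Its absolute value is |J| = 4 (the area scaling factor).

Substituting x = -u + v, y = -3u - v into the integrand,

    28x^2 + 28y^2 → 280u^2 + 112u v + 56v^2,

so the integral becomes

    ∬_R (280u^2 + 112u v + 56v^2) · |J| du dv = ∫_0^1 ∫_0^1 (1120u^2 + 448u v + 224v^2) dv du.

Inner (v): 1120u^2 + 224u + 224/3.
Outer (u): 560.

Therefore ∬_D (28x^2 + 28y^2) dx dy = 560.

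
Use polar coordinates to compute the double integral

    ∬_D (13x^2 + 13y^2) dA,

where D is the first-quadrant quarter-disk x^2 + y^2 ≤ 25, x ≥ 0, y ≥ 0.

The region D is 0 ≤ r ≤ 5, 0 ≤ θ ≤ π/2 in polar coordinates, where x = r cos(θ), y = r sin(θ), and dA = r dr dθ.

Under the substitution, the integrand becomes 13r^2, so

    ∬_D (13x^2 + 13y^2) dA = ∫_{0}^{π/2} ∫_{0}^{5} (13r^2) · r dr dθ.

Inner integral (in r): ∫_{0}^{5} (13r^2) · r dr = 8125/4.

Outer integral (in θ): ∫_{0}^{π/2} (8125/4) dθ = 8125π/8.

Therefore ∬_D (13x^2 + 13y^2) dA = 8125π/8.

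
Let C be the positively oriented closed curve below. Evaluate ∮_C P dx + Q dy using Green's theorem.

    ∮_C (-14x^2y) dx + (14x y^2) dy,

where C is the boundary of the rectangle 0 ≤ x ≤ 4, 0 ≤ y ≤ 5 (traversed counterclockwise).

Green's theorem converts the closed line integral into a double integral over the enclosed region D:

    ∮_C P dx + Q dy = ∬_D (∂Q/∂x - ∂P/∂y) dA.

Here P = -14x^2y, Q = 14x y^2, so

    ∂Q/∂x = 14y^2,    ∂P/∂y = -14x^2,
    ∂Q/∂x - ∂P/∂y = 14x^2 + 14y^2.

D is the region 0 ≤ x ≤ 4, 0 ≤ y ≤ 5. Evaluating the double integral:

    ∬_D (14x^2 + 14y^2) dA = ∫_0^{4} ∫_0^{5} (14x^2 + 14y^2) dy dx.

Inner (y from 0 to 5): 70x^2 + 1750/3.
Outer (x from 0 to 4): 11480/3.

Therefore ∮_C P dx + Q dy = 11480/3.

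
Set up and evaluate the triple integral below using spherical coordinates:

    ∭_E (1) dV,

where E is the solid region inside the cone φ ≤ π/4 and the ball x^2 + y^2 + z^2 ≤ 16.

In spherical coordinates, x = ρ sin(φ) cos(θ), y = ρ sin(φ) sin(θ), z = ρ cos(φ), and dV = ρ^2 sin(φ) dρ dφ dθ.

The integrand becomes 1, so

    ∭_E (1) dV = ∫_{0}^{2π} ∫_{0}^{π/4} ∫_{0}^{4} (1) · ρ^2 sin(φ) dρ dφ dθ.

Inner (ρ): 64sin(φ)/3.
Middle (φ): 64/3 - 32sqrt(2)/3.
Outer (θ): 64π (2 - sqrt(2))/3.

Therefore the triple integral equals 64π (2 - sqrt(2))/3.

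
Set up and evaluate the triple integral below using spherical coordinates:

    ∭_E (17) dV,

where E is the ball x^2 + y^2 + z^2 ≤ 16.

In spherical coordinates, x = ρ sin(φ) cos(θ), y = ρ sin(φ) sin(θ), z = ρ cos(φ), and dV = ρ^2 sin(φ) dρ dφ dθ.

The integrand becomes 17, so

    ∭_E (17) dV = ∫_{0}^{2π} ∫_{0}^{π} ∫_{0}^{4} (17) · ρ^2 sin(φ) dρ dφ dθ.

Inner (ρ): 1088sin(φ)/3.
Middle (φ): 2176/3.
Outer (θ): 4352π/3.

Therefore the triple integral equals 4352π/3.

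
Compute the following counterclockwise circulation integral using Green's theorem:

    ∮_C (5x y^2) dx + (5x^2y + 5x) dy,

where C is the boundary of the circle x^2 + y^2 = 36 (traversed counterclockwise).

Green's theorem converts the closed line integral into a double integral over the enclosed region D:

    ∮_C P dx + Q dy = ∬_D (∂Q/∂x - ∂P/∂y) dA.

Here P = 5x y^2, Q = 5x^2y + 5x, so

    ∂Q/∂x = 10x y + 5,    ∂P/∂y = 10x y,
    ∂Q/∂x - ∂P/∂y = 5.

D is the region x^2 + y^2 ≤ 36. Evaluating the double integral:

In polar coordinates (x = r cos θ, y = r sin θ, dA = r dr dθ) the integrand becomes 5, so

    ∬_D (5) dA = ∫_0^{2π} ∫_0^{6} (5) · r dr dθ.

Inner (r from 0 to 6): 90.
Outer (θ from 0 to 2π): 180π.

Therefore ∮_C P dx + Q dy = 180π.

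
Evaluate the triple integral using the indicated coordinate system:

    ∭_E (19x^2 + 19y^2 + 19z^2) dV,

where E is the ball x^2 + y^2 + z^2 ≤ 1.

In spherical coordinates, x = ρ sin(φ) cos(θ), y = ρ sin(φ) sin(θ), z = ρ cos(φ), and dV = ρ^2 sin(φ) dρ dφ dθ.

The integrand becomes 19ρ^2, so

    ∭_E (19x^2 + 19y^2 + 19z^2) dV = ∫_{0}^{2π} ∫_{0}^{π} ∫_{0}^{1} (19ρ^2) · ρ^2 sin(φ) dρ dφ dθ.

Inner (ρ): 19sin(φ)/5.
Middle (φ): 38/5.
Outer (θ): 76π/5.

Therefore the triple integral equals 76π/5.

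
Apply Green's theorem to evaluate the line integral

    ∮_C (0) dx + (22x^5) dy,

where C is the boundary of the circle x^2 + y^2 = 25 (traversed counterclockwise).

Green's theorem converts the closed line integral into a double integral over the enclosed region D:

    ∮_C P dx + Q dy = ∬_D (∂Q/∂x - ∂P/∂y) dA.

Here P = 0, Q = 22x^5, so

    ∂Q/∂x = 110x^4,    ∂P/∂y = 0,
    ∂Q/∂x - ∂P/∂y = 110x^4.

D is the region x^2 + y^2 ≤ 25. Evaluating the double integral:

In polar coordinates (x = r cos θ, y = r sin θ, dA = r dr dθ) the integrand becomes 110r^4cos(θ)^4, so

    ∬_D (110x^4) dA = ∫_0^{2π} ∫_0^{5} (110r^4cos(θ)^4) · r dr dθ.

Inner (r from 0 to 5): 859375cos(θ)^4/3.
Outer (θ from 0 to 2π): 859375π/4.

Therefore ∮_C P dx + Q dy = 859375π/4.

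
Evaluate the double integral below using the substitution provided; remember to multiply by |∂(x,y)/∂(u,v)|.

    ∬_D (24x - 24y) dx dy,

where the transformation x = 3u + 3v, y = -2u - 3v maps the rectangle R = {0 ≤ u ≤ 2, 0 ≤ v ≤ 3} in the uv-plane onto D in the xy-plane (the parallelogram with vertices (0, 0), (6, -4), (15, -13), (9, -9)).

Compute the Jacobian determinant of (x, y) with respect to (u, v):

    ∂(x,y)/∂(u,v) = | 3  3 | = (3)(-3) - (3)(-2) = -3.
                   | -2  -3 |

Its absolute value is |J| = 3 (the area scaling factor).

Substituting x = 3u + 3v, y = -2u - 3v into the integrand,

    24x - 24y → 120u + 144v,

so the integral becomes

    ∬_R (120u + 144v) · |J| du dv = ∫_0^2 ∫_0^3 (360u + 432v) dv du.

Inner (v): 1080u + 1944.
Outer (u): 6048.

Therefore ∬_D (24x - 24y) dx dy = 6048.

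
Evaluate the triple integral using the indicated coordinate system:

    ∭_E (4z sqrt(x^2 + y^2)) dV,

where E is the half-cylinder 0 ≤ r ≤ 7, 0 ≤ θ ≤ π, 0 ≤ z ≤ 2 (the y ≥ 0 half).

In cylindrical coordinates, x = r cos(θ), y = r sin(θ), z = z, and dV = r dr dθ dz.

The integrand becomes 4r z, so

    ∭_E (4z sqrt(x^2 + y^2)) dV = ∫_{0}^{π} ∫_{0}^{7} ∫_{0}^{2} (4r z) · r dz dr dθ.

Inner (z): 8r^2.
Middle (r from 0 to 7): 2744/3.
Outer (θ): 2744π/3.

Therefore the triple integral equals 2744π/3.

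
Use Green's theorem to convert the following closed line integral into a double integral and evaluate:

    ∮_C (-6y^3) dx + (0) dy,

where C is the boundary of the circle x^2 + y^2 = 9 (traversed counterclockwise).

Green's theorem converts the closed line integral into a double integral over the enclosed region D:

    ∮_C P dx + Q dy = ∬_D (∂Q/∂x - ∂P/∂y) dA.

Here P = -6y^3, Q = 0, so

    ∂Q/∂x = 0,    ∂P/∂y = -18y^2,
    ∂Q/∂x - ∂P/∂y = 18y^2.

D is the region x^2 + y^2 ≤ 9. Evaluating the double integral:

In polar coordinates (x = r cos θ, y = r sin θ, dA = r dr dθ) the integrand becomes 18r^2sin(θ)^2, so

    ∬_D (18y^2) dA = ∫_0^{2π} ∫_0^{3} (18r^2sin(θ)^2) · r dr dθ.

Inner (r from 0 to 3): 729sin(θ)^2/2.
Outer (θ from 0 to 2π): 729π/2.

Therefore ∮_C P dx + Q dy = 729π/2.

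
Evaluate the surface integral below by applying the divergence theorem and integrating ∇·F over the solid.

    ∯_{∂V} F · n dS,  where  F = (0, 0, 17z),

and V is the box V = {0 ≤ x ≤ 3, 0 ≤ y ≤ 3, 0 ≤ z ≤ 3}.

By the divergence theorem,

    ∯_{∂V} F · n dS = ∭_V (∇ · F) dV.

Compute the divergence:
    ∇ · F = ∂F_x/∂x + ∂F_y/∂y + ∂F_z/∂z = 0 + 0 + 17 = 17.

V is a rectangular box, so dV = dx dy dz with 0 ≤ x ≤ 3, 0 ≤ y ≤ 3, 0 ≤ z ≤ 3.

Integrate (17) over V as an iterated integral:

    ∭_V (∇·F) dV = ∫_0^{3} ∫_0^{3} ∫_0^{3} (17) dz dy dx.

Inner (z from 0 to 3): 51.
Middle (y from 0 to 3): 153.
Outer (x from 0 to 3): 459.

Therefore ∯_{∂V} F · n dS = 459.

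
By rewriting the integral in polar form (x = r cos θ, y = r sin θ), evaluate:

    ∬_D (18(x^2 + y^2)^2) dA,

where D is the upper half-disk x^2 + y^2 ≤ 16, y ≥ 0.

The region D is 0 ≤ r ≤ 4, 0 ≤ θ ≤ π in polar coordinates, where x = r cos(θ), y = r sin(θ), and dA = r dr dθ.

Under the substitution, the integrand becomes 18r^4, so

    ∬_D (18(x^2 + y^2)^2) dA = ∫_{0}^{π} ∫_{0}^{4} (18r^4) · r dr dθ.

Inner integral (in r): ∫_{0}^{4} (18r^4) · r dr = 12288.

Outer integral (in θ): ∫_{0}^{π} (12288) dθ = 12288π.

Therefore ∬_D (18(x^2 + y^2)^2) dA = 12288π.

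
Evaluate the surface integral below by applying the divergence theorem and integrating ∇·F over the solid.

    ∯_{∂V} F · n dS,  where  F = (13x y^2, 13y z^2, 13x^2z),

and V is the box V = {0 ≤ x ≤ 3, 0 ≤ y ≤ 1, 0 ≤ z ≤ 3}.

By the divergence theorem,

    ∯_{∂V} F · n dS = ∭_V (∇ · F) dV.

Compute the divergence:
    ∇ · F = ∂F_x/∂x + ∂F_y/∂y + ∂F_z/∂z = 13y^2 + 13z^2 + 13x^2 = 13x^2 + 13y^2 + 13z^2.

V is a rectangular box, so dV = dx dy dz with 0 ≤ x ≤ 3, 0 ≤ y ≤ 1, 0 ≤ z ≤ 3.

Integrate (13x^2 + 13y^2 + 13z^2) over V as an iterated integral:

    ∭_V (∇·F) dV = ∫_0^{3} ∫_0^{1} ∫_0^{3} (13x^2 + 13y^2 + 13z^2) dz dy dx.

Inner (z from 0 to 3): 39x^2 + 39y^2 + 117.
Middle (y from 0 to 1): 39x^2 + 130.
Outer (x from 0 to 3): 741.

Therefore ∯_{∂V} F · n dS = 741.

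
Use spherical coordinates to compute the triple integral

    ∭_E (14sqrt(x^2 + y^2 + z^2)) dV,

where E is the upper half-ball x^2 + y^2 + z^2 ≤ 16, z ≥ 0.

In spherical coordinates, x = ρ sin(φ) cos(θ), y = ρ sin(φ) sin(θ), z = ρ cos(φ), and dV = ρ^2 sin(φ) dρ dφ dθ.

The integrand becomes 14ρ, so

    ∭_E (14sqrt(x^2 + y^2 + z^2)) dV = ∫_{0}^{2π} ∫_{0}^{π/2} ∫_{0}^{4} (14ρ) · ρ^2 sin(φ) dρ dφ dθ.

Inner (ρ): 896sin(φ).
Middle (φ): 896.
Outer (θ): 1792π.

Therefore the triple integral equals 1792π.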